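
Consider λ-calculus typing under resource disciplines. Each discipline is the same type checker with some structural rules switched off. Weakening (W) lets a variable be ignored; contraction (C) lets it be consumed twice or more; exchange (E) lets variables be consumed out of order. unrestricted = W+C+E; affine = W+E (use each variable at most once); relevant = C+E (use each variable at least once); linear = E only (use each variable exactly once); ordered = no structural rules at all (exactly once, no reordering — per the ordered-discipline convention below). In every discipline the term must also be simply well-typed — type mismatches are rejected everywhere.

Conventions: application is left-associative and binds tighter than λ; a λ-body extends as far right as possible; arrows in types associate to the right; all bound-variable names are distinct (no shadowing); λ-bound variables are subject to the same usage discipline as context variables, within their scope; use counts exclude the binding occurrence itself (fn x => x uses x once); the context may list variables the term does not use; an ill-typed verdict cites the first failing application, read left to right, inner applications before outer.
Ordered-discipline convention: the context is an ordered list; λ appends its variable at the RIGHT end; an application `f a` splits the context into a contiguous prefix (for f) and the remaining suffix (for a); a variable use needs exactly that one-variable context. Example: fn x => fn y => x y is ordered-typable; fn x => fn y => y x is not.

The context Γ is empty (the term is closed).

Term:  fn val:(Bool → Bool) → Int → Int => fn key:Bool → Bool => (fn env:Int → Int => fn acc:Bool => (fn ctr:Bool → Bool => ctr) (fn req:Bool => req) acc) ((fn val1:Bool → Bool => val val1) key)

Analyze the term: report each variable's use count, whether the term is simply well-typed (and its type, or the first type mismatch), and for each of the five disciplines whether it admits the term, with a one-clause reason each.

use counts: val (bound): 1×, key (bound): 1×, env (bound): 0×, acc (bound): 1×, ctr (bound): 1×, req (bound): 1×, val1 (bound): 1×
uses in reading order: ctr, req, acc, val, val1, key
typing: ✓ — ((Bool → Bool) → Int → Int) → (Bool → Bool) → Bool → Bool
ordered: ✗ — unused: env — weakening required
linear: ✗ — unused: env — weakening required
affine: ✓ — none of val, key, env, acc, ctr, req, val1 used more than once
relevant: ✗ — unused: env — weakening required
unrestricted: ✓ — well-typed at ((Bool → Bool) → Int → Int) → (Bool → Bool) → Bool → Bool; no restrictions here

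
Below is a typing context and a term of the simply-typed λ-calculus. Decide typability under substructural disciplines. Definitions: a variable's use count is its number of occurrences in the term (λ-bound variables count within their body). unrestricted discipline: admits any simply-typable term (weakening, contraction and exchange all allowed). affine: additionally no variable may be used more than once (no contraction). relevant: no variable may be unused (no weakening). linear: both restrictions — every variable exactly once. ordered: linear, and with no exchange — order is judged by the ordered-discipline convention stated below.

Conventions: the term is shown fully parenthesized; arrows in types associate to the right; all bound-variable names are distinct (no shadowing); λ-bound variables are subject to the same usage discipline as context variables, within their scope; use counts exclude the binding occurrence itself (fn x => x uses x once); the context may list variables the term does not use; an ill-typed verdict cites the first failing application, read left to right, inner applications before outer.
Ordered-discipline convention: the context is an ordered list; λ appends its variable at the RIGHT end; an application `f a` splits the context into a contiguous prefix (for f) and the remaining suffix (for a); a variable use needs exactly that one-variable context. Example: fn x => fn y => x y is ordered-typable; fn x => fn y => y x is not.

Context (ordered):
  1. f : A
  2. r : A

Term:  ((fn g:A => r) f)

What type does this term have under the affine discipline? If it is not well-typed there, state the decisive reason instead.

term : A
usage: f: 1, r: 1, g [bound]: 0
order of uses: r, f
typing: ✓ — A
all disciplines: ordered ✗; linear ✗; affine ✓; relevant ✗; unrestricted ✓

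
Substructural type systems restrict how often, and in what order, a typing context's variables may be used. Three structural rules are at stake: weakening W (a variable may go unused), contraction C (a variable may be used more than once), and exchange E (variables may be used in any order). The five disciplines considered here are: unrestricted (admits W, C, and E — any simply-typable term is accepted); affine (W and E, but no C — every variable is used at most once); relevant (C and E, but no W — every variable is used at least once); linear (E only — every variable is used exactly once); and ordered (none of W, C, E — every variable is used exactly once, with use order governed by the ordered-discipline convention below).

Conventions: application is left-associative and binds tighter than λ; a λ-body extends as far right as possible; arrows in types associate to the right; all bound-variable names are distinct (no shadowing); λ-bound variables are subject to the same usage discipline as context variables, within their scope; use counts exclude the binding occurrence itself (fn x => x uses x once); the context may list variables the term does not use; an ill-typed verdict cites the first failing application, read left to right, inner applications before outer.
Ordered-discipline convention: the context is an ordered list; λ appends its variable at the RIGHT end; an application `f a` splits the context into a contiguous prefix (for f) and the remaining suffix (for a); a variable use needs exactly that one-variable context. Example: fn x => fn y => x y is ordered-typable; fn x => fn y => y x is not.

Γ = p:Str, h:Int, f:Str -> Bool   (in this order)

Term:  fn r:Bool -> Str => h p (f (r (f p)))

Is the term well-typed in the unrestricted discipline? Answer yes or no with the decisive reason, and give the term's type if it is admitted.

no — the type mismatch rejects it
counts: p ×2; h ×1; f ×2; r (bound) ×1
uses in reading order: h, p, f, r, f, p
typing: ill-typed: can't apply a value of type Int
summary: ordered ✗; linear ✗; affine ✗; relevant ✗; unrestricted ✗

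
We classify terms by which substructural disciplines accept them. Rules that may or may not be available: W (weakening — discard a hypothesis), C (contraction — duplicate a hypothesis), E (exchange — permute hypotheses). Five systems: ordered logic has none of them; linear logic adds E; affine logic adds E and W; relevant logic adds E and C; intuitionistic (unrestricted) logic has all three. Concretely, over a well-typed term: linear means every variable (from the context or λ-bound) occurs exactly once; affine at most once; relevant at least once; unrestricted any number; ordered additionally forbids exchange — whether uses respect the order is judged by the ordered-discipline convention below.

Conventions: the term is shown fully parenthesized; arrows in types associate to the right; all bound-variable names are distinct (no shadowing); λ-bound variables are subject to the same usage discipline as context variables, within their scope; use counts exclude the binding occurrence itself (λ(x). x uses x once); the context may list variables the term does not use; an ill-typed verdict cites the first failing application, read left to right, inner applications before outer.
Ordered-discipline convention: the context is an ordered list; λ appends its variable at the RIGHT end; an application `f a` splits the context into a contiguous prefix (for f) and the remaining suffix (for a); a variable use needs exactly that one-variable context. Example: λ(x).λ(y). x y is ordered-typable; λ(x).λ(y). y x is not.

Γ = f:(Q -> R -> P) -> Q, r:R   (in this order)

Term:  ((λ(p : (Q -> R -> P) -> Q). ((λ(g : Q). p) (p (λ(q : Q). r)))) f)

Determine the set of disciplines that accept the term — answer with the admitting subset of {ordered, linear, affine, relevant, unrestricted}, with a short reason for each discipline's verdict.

admitted by: none
use counts: f=1, r=1, p (λ-bound)=2, g (λ-bound)=0, q (λ-bound)=0
uses in reading order: p, p, r, f
typing: ill-typed: argument of type Q -> R where Q -> R -> P is required
ordered ✗ (fails simple typing)
linear ✗ (a type mismatch blocks all five)
affine ✗ (the type mismatch rejects it)
relevant ✗ (not simply typable)
unrestricted ✗ (fails simple typing)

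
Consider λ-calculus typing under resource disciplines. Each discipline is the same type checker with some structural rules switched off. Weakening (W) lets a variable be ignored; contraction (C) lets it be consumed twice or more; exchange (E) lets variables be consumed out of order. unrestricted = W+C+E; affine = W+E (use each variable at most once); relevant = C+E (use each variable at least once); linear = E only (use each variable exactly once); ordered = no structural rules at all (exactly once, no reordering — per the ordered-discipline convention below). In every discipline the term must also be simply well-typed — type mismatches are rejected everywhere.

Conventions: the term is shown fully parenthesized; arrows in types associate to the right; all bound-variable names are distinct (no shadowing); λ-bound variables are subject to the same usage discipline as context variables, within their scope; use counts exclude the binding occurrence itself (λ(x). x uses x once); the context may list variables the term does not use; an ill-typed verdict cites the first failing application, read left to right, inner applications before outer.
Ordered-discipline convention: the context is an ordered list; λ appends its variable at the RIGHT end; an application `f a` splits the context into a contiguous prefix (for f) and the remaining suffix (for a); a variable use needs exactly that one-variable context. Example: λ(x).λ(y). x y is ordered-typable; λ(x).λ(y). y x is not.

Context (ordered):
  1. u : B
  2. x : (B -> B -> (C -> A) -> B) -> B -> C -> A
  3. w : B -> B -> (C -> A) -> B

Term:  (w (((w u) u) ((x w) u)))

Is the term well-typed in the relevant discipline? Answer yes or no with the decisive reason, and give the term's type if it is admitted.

yes — at least one use each (u, x, w); term : B -> (C -> A) -> B
usage: u=3; x=1; w=3
uses in reading order: w, w, u, u, x, w, u
typing: the term checks, with type B -> (C -> A) -> B
per-discipline verdicts: ordered ✗ | linear ✗ | affine ✗ | relevant ✓ | unrestricted ✓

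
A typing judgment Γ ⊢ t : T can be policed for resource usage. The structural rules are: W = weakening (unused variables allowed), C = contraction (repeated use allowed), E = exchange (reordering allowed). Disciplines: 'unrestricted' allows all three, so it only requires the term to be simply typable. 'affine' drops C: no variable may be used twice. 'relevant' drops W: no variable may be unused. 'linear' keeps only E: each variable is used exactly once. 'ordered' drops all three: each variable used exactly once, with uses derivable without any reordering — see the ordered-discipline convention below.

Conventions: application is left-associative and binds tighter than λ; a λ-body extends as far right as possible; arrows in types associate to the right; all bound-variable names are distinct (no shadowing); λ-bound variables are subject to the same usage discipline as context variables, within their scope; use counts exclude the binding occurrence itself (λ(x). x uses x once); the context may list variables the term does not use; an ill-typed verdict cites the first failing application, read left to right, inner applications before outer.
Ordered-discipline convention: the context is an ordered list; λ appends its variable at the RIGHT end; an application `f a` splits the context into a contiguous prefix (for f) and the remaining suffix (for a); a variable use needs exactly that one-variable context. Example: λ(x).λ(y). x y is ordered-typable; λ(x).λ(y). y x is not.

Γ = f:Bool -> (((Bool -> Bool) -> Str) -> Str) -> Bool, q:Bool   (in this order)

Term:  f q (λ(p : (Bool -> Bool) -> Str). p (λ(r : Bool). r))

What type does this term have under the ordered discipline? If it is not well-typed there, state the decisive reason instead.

term : Bool
counts: f: 1×, q: 1×, p [bound]: 1×, r [bound]: 1×
use order (left to right): f, q, p, r
typing: ✓ — Bool
all disciplines: ordered ✓ | linear ✓ | affine ✓ | relevant ✓ | unrestricted ✓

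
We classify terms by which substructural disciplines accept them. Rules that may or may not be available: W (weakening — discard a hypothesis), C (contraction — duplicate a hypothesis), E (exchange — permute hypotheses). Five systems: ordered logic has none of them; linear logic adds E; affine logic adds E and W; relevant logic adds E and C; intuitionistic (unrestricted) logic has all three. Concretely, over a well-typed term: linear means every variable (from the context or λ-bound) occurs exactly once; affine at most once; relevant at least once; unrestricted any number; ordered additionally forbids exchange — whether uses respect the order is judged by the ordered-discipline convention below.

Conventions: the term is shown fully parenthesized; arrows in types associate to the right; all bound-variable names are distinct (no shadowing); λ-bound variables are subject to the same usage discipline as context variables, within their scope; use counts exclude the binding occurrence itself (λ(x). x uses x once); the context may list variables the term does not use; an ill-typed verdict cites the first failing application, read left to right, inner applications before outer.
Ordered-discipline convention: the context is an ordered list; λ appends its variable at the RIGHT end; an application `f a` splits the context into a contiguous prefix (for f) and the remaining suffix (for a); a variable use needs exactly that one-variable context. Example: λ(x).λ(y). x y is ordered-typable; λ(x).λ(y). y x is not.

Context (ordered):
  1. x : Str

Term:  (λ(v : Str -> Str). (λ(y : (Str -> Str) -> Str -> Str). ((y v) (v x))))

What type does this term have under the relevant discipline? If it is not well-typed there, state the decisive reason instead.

term : (Str -> Str) -> ((Str -> Str) -> Str -> Str) -> Str
use counts: x: 1×, v (λ-bound): 2×, y (λ-bound): 1×
uses in reading order: y, v, v, x
typing: well-typed — term : (Str -> Str) -> ((Str -> Str) -> Str -> Str) -> Str
per-discipline verdicts: ordered ✗; linear ✗; affine ✗; relevant ✓; unrestricted ✓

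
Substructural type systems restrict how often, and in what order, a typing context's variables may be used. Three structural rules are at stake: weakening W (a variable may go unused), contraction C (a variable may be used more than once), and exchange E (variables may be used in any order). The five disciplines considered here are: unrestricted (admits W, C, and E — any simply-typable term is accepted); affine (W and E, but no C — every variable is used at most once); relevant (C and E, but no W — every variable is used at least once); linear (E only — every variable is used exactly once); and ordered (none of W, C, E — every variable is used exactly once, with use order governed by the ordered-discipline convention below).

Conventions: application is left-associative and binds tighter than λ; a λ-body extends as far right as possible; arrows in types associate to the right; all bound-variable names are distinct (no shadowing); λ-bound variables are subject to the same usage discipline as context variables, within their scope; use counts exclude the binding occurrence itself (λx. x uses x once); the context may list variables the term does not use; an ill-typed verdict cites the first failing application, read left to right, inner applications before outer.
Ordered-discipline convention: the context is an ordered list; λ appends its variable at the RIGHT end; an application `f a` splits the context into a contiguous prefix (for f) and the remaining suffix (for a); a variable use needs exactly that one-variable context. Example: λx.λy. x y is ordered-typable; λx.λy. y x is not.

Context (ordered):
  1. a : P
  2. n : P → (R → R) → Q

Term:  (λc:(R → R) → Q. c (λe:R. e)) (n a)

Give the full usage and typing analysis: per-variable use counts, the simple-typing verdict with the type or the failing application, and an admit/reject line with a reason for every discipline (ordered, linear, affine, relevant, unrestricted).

counts: a: 1×; n: 1×; c [bound]: 1×; e [bound]: 1×
use order (left to right): c, e, n, a
typing: well-typed at Q
ordered ✗ (no ordered split (uses run c, e, n, a))
linear ✓ (single use per variable (a, n, c, e))
affine ✓ (no duplicate uses among a, n, c, e)
relevant ✓ (none of a, n, c, e goes unused)
unrestricted ✓ (type-checks (Q) and nothing is barred)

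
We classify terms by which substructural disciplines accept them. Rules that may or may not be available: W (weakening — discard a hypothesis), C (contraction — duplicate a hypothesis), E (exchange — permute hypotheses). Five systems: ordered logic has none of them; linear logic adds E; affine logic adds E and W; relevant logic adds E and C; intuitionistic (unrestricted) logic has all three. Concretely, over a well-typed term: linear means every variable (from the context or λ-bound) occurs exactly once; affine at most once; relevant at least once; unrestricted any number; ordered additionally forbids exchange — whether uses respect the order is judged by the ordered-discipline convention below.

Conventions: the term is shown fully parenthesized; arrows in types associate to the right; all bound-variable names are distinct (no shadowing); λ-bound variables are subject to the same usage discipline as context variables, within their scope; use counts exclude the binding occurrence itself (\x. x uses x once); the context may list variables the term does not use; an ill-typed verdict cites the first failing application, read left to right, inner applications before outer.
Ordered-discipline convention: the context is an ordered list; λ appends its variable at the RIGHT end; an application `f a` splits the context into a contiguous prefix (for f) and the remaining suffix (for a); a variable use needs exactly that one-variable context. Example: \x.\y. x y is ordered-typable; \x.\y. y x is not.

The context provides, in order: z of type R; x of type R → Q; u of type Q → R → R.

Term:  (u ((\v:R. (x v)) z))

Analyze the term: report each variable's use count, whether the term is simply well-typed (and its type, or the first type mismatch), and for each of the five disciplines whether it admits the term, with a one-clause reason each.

counts: z: 1×, x: 1×, u: 1×, v (bound): 1×
order of uses: u, x, v, z
typing: well-typed — term : R → R
ordered: ✗, needs exchange: uses follow u, x, v, z
linear: ✓, single use per variable (z, x, u, v)
affine: ✓, no duplicate uses among z, x, u, v
relevant: ✓, none of z, x, u, v goes unused
unrestricted: ✓, type-checks (R → R) and nothing is barred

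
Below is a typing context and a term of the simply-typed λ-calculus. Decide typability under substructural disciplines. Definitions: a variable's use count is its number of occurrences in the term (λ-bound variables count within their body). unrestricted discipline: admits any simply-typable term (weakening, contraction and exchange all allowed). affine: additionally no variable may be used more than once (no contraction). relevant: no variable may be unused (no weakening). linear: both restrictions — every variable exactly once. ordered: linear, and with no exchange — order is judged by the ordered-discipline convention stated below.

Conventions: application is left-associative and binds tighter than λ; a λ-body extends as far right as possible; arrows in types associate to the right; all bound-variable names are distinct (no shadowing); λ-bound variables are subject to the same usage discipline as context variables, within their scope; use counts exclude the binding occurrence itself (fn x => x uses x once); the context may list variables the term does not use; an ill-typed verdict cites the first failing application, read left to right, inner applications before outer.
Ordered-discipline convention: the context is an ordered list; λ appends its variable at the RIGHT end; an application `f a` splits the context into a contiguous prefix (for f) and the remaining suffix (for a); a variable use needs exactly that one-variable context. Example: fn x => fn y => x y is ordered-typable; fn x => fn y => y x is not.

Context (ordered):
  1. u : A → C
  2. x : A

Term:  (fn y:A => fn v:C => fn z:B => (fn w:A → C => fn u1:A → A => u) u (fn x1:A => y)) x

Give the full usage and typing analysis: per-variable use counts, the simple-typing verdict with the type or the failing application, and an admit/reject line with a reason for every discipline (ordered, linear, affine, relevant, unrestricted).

usage: u: 2, x: 1, y [bound]: 1, v [bound]: 0, z [bound]: 0, w [bound]: 0, u1 [bound]: 0, x1 [bound]: 0
use order (left to right): u, u, y, x
typing: the term checks, with type C → B → A → C
ordered: ✗ — repeated use of u ×2; unused: v, z, w, u1, x1 — weakening required
linear: ✗ — repeated use of u ×2; unused: v, z, w, u1, x1 — weakening required
affine: ✗ — repeated use of u ×2
relevant: ✗ — unused: v, z, w, u1, x1 — weakening required
unrestricted: ✓ — type-checks (C → B → A → C) and nothing is barred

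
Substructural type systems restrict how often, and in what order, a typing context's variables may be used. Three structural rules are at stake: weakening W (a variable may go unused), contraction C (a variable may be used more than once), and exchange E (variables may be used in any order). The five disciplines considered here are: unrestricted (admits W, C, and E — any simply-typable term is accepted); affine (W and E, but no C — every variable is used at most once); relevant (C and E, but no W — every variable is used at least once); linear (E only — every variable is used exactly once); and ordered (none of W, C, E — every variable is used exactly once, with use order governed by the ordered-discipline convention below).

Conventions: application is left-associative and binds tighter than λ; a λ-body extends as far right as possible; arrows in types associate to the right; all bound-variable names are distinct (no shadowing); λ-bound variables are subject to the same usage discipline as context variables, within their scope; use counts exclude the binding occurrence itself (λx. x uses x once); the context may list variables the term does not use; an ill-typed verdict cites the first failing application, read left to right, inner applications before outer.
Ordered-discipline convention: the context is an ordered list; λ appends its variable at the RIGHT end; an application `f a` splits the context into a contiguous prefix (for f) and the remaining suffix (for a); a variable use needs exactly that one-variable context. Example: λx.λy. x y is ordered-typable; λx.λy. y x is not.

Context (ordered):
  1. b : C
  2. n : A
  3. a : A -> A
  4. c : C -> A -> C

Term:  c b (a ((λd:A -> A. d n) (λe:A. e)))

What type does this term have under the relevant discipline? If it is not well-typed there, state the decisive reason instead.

term : C
variable uses: b: 1×, n: 1×, a: 1×, c: 1×, d (λ-bound): 1×, e (λ-bound): 1×
use order (left to right): c, b, a, d, n, e
typing: ✓ — C
all disciplines: ordered ✗ | linear ✓ | affine ✓ | relevant ✓ | unrestricted ✓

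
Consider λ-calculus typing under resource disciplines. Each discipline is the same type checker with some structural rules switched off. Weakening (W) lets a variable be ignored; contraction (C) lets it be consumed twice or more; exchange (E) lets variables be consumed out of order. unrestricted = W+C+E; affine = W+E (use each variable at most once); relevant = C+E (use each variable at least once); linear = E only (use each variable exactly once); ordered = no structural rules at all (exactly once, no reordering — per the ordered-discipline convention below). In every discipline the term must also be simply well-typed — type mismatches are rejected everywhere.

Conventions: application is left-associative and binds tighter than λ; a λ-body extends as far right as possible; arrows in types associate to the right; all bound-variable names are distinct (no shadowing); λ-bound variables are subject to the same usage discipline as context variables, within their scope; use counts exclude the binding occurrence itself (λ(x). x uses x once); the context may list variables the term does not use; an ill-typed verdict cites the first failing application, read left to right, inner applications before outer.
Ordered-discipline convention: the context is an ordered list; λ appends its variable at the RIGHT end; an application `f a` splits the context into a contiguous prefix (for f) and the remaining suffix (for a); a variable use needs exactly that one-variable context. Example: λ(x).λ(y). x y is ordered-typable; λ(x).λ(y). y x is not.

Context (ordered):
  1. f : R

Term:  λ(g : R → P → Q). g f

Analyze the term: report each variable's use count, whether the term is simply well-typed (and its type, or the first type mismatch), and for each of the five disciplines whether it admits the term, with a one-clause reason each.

variable uses: f ×1, g (λ-bound) ×1
left-to-right use order: g, f
typing: the term checks, with type (R → P → Q) → P → Q
ordered: ✗, needs exchange: uses follow g, f
linear: ✓, f, g: one use apiece
affine: ✓, f, g: no repeats, contraction unneeded
relevant: ✓, at least one use each (f, g)
unrestricted: ✓, typability at (R → P → Q) → P → Q is all that's needed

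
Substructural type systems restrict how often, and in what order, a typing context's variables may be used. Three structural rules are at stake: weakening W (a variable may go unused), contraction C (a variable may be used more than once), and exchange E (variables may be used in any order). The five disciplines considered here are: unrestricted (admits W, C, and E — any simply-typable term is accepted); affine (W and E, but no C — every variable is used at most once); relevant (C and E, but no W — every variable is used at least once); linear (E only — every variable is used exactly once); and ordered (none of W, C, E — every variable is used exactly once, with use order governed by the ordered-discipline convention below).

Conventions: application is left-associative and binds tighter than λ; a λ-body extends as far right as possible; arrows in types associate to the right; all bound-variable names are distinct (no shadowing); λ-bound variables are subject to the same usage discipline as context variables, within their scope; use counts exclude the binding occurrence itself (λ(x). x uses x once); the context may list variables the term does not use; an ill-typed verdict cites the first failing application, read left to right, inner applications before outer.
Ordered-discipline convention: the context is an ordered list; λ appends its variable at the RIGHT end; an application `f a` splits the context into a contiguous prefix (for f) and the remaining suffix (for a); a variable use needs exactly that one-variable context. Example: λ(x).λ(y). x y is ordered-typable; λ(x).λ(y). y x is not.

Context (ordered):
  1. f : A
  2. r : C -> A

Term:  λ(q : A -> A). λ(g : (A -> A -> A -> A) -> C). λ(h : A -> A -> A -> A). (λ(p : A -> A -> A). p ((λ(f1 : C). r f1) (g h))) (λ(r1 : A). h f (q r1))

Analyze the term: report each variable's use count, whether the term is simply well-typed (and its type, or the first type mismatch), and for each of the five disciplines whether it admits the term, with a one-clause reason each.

usage: f: 1, r: 1, q [bound]: 1, g [bound]: 1, h [bound]: 2, p [bound]: 1, f1 [bound]: 1, r1 [bound]: 1
use order (left to right): p, r, f1, g, h, h, f, q, r1
typing: ✓ — (A -> A) -> ((A -> A -> A -> A) -> C) -> (A -> A -> A -> A) -> A -> A
ordered: ✗, h ×2 used more than once (contraction)
linear: ✗, h ×2 used more than once (contraction)
affine: ✗, h ×2 used more than once (contraction)
relevant: ✓, f, r, q, g, h, p, f1, r1: all used, weakening unneeded
unrestricted: ✓, simply typable at (A -> A) -> ((A -> A -> A -> A) -> C) -> (A -> A -> A -> A) -> A -> A; W, C, E all held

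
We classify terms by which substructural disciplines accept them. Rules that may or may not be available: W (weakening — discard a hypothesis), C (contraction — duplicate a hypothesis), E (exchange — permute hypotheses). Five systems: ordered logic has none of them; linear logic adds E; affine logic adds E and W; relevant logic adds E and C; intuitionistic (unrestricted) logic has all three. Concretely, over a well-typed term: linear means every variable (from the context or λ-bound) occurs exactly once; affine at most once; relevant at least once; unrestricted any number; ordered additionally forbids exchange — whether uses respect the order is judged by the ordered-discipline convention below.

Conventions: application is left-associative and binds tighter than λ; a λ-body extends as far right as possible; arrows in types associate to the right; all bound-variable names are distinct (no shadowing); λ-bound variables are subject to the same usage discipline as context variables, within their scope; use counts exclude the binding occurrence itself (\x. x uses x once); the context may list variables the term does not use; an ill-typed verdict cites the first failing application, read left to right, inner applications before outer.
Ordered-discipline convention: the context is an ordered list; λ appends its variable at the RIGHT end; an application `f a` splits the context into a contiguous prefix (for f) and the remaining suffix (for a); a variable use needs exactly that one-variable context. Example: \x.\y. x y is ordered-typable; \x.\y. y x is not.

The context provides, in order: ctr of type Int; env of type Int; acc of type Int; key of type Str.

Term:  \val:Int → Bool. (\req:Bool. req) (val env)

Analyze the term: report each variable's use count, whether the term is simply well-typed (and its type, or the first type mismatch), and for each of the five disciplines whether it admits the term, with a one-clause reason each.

use counts: ctr: 0×, env: 1×, acc: 0×, key: 0×, val (bound): 1×, req (bound): 1×
left-to-right use order: req, val, env
typing: ✓ — (Int → Bool) → Bool
ordered ✗ (unused: ctr, acc, key — weakening required)
linear ✗ (unused: ctr, acc, key — weakening required)
affine ✓ (none of ctr, env, acc, key, val, req used more than once)
relevant ✗ (unused: ctr, acc, key — weakening required)
unrestricted ✓ (type-checks ((Int → Bool) → Bool) and nothing is barred)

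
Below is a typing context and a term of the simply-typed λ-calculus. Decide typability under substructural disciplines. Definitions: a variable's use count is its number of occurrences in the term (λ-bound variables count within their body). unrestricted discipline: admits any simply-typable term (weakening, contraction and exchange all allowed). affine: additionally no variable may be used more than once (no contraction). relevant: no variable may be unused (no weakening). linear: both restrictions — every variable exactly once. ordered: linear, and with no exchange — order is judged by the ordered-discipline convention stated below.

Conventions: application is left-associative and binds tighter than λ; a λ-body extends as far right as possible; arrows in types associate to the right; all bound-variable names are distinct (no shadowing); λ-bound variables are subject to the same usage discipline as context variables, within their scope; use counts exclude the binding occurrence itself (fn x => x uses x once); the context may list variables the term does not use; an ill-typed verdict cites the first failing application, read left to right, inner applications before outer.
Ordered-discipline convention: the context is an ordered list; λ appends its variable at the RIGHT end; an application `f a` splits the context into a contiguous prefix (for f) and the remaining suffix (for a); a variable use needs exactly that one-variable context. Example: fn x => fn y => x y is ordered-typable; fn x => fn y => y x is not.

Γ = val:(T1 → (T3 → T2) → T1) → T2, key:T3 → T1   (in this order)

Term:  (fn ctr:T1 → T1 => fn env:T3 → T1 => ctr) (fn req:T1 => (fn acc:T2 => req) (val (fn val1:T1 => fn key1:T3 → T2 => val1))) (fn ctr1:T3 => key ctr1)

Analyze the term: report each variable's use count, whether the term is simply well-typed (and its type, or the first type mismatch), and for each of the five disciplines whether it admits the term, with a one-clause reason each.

counts: val ×1, key ×1, ctr (bound) ×1, env (bound) ×0, req (bound) ×1, acc (bound) ×0, val1 (bound) ×1, key1 (bound) ×0, ctr1 (bound) ×1
order of uses: ctr, req, val, val1, key, ctr1
typing: the term checks, with type T1 → T1
ordered: ✗ — env, acc, key1 left unused
linear: ✗ — env, acc, key1 left unused
affine: ✓ — at most one use each (val, key, ctr, env, req, acc, val1, key1, ctr1)
relevant: ✗ — env, acc, key1 left unused
unrestricted: ✓ — type-checks (T1 → T1) and nothing is barred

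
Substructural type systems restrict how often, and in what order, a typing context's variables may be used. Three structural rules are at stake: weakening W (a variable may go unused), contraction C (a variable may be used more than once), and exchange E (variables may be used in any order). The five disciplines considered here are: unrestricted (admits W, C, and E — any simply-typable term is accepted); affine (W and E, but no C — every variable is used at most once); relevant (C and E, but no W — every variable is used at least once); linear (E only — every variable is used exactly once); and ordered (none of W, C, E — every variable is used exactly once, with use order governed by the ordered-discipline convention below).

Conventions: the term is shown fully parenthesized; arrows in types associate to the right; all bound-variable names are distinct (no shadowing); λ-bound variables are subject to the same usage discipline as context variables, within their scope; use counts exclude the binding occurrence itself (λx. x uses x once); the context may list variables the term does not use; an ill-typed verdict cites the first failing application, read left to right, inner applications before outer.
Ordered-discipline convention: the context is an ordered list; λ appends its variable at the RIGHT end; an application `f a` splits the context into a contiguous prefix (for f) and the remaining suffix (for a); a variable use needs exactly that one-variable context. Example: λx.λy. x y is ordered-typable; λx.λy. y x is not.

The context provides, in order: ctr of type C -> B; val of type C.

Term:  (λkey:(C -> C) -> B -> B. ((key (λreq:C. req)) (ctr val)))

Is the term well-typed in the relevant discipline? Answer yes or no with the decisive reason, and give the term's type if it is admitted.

yes — every one of ctr, val, key, req appears; term : ((C -> C) -> B -> B) -> B
usage: ctr: 1×; val: 1×; key (λ-bound): 1×; req (λ-bound): 1×
use order (left to right): key, req, ctr, val
typing: the term checks, with type ((C -> C) -> B -> B) -> B
per-discipline verdicts: ordered ✗; linear ✓; affine ✓; relevant ✓; unrestricted ✓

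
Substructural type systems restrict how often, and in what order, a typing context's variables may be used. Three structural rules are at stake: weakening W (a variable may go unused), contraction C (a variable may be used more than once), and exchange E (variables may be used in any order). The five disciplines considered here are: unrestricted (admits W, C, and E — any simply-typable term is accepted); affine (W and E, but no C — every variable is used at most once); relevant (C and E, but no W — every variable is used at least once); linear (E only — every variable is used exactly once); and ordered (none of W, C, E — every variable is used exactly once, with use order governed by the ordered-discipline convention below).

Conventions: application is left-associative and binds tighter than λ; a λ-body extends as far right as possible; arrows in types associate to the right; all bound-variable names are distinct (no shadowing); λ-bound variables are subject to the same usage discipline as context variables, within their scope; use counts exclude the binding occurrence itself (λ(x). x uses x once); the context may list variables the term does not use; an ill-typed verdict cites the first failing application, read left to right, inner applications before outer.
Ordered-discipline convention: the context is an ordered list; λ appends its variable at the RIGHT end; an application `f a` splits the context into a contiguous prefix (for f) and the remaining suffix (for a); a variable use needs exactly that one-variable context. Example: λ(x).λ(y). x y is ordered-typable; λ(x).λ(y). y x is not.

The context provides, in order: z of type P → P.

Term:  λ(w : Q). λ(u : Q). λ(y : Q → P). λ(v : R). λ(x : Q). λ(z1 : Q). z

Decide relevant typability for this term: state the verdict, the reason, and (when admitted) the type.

no — unused: w, u, y, v, x, z1 — weakening required
use counts: z=1, w [bound]=0, u [bound]=0, y [bound]=0, v [bound]=0, x [bound]=0, z1 [bound]=0
order of uses: z
typing: the term checks, with type Q → Q → (Q → P) → R → Q → Q → P → P
all disciplines: ordered ✗, linear ✗, affine ✓, relevant ✗, unrestricted ✓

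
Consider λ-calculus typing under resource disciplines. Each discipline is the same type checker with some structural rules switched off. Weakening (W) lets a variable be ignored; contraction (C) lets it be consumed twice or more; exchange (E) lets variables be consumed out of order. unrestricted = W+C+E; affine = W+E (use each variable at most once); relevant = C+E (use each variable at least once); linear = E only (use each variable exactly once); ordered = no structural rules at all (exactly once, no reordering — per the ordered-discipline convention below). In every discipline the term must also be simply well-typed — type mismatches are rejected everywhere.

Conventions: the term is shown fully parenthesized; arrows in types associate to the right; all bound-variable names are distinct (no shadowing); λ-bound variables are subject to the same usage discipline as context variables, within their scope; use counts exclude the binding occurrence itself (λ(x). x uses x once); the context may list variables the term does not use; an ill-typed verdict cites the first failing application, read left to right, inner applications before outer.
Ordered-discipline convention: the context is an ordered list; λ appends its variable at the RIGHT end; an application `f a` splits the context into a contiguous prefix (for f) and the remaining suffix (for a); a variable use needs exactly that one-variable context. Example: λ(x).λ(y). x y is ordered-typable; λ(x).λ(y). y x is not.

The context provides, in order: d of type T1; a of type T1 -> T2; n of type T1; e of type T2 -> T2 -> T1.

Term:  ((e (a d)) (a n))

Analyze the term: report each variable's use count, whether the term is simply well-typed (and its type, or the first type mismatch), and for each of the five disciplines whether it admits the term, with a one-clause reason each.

variable uses: d: 1, a: 2, n: 1, e: 1
left-to-right use order: e, a, d, a, n
typing: the term checks, with type T1
ordered: ✗ — a ×2 used more than once (contraction)
linear: ✗ — a ×2 used more than once (contraction)
affine: ✗ — a ×2 used more than once (contraction)
relevant: ✓ — at least one use each (d, a, n, e)
unrestricted: ✓ — type-checks (T1) and nothing is barred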